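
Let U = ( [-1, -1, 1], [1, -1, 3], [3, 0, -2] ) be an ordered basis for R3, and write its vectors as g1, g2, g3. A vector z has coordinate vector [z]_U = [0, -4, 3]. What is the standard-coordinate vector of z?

By definition z = 0·g1 - 4g2 + 3g3.
Summing componentwise gives [5, 4, -18].

[5, 4, -18]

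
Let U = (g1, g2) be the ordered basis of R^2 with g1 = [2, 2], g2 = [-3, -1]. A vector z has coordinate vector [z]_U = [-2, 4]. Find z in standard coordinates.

The coordinates say z = -2g1 + 4g2; adding the scaled basis vectors gives [-16, -8].

[-16, -8]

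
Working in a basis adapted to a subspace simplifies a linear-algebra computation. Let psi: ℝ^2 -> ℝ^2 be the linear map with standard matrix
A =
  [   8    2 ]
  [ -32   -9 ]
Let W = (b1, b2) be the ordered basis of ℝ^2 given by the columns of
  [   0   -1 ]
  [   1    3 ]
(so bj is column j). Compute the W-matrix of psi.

[[-3, -1], [-2, 2]]

Let P have columns b1, b2. Then [psi]_W = P^(-1) A P.
Here det P = 1, so P^(-1) is integer; computing A P first and then P^(-1)(A P) gives [[-3, -1], [-2, 2]].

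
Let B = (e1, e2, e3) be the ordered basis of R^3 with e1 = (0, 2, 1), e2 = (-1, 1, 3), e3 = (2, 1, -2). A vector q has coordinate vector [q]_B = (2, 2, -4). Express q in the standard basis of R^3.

(-10, 2, 16)

q = M [q]_B, where M has columns e1, ..., e3.
Carrying out the matrix-vector product, q = (-10, 2, 16).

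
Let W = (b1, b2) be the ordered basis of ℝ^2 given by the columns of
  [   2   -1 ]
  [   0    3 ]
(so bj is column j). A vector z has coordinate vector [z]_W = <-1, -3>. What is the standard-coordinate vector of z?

<1, -9>

The coordinates say z = -b1 - 3b2; adding the scaled basis vectors gives <1, -9>.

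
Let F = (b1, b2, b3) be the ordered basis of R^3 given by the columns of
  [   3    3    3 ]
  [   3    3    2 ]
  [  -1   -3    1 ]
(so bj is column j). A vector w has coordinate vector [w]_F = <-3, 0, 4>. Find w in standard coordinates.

<3, -1, 7>

By definition w = -3b1 + 0·b2 + 4b3.
Summing componentwise gives <3, -1, 7>.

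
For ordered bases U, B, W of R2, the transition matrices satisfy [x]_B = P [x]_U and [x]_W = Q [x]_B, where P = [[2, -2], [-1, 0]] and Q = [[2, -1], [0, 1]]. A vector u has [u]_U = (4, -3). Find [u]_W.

Apply P to get B-coordinates (14, -4), then Q to get W-coordinates.
The result is [u]_W = (32, -4).

(32, -4)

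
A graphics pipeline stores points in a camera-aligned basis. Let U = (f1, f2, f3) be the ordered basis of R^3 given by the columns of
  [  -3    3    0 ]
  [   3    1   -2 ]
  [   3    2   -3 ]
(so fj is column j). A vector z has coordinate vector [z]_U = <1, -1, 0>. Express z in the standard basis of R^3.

<-6, 2, 1>

z = M [z]_U, where M has columns f1, ..., f3.
Carrying out the matrix-vector product, z = <-6, 2, 1>.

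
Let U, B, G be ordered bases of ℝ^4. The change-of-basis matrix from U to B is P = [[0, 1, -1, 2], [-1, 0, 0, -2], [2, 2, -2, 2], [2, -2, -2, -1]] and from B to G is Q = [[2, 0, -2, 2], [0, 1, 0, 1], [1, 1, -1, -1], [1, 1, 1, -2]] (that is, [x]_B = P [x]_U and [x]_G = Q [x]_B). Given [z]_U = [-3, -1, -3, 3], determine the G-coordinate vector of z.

[6, -4, 2, 11]

First [z]_B = P [z]_U = [8, -3, 4, -1].
Then [z]_G = Q [z]_B = [6, -4, 2, 11].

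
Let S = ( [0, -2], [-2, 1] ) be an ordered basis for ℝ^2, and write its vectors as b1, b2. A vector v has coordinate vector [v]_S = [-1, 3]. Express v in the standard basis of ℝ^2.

v = M [v]_S, where M has columns b1, b2.
Carrying out the matrix-vector product, v = [-6, 5].

[-6, 5]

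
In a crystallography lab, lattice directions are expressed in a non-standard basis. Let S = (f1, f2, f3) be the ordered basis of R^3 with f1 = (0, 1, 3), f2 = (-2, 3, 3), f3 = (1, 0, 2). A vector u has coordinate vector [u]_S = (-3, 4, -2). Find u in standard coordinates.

u = M [u]_S, where M has columns f1, ..., f3.
Carrying out the matrix-vector product, u = (-10, 9, -1).

(-10, 9, -1)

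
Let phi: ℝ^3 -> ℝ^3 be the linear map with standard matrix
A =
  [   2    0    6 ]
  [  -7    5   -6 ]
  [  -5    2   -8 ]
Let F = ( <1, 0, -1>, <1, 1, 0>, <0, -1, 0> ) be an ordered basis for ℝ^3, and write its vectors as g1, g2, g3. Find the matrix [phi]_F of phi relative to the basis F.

The j-th column of [phi]_F is [phi(gj)]_F.
phi(g1) = A g1 = <-4, -1, 3> = -3g1 - g2 + 0·g3, so column 1 is <-3, -1, 0>.
Repeating for g2, g3 and assembling the columns gives [[-3, 3, 2], [-1, -1, -2], [0, 1, 3]].

[[-3, 3, 2], [-1, -1, -2], [0, 1, 3]]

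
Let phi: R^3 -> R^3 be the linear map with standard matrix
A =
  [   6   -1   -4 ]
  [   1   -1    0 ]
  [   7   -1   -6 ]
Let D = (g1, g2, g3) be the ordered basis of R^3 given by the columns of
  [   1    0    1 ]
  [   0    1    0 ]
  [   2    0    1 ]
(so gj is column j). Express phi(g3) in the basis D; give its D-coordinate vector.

<-1, 1, 3>

Column 3 of [phi]_D is the D-coordinate vector of phi(g3).
In standard coordinates phi(g3) = A g3 = <2, 1, 1>.
Converting to D: <2, 1, 1> = -g1 + g2 + 3g3, so the coordinate vector is <-1, 1, 3>.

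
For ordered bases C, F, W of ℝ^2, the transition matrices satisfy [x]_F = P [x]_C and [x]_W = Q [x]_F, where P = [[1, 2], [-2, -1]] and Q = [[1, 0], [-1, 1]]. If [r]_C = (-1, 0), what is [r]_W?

First [r]_F = P [r]_C = (-1, 2).
Then [r]_W = Q [r]_F = (-1, 3).

(-1, 3)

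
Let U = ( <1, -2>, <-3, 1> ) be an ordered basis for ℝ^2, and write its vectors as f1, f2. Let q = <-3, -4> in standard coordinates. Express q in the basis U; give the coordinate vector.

<3, 2>

We seek scalars with c_1 f1 + c_2 f2 = q; equivalently solve M c = q where the columns of M are f1, f2.
System: c_1 - 3c_2 = -3, -2c_1 + c_2 = -4; solving gives c_1 = 3, c_2 = 2.
Check: 3f1 + 2f2 = <-3, -4>.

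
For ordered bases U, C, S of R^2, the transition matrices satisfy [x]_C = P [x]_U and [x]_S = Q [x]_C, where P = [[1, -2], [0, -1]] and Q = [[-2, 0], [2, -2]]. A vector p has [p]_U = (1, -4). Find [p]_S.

(-18, 10)

Composing the changes, [p]_S = Q P [p]_U.
Q P = [[-2, 4], [2, -2]]; applying this to (1, -4) gives (-18, 10).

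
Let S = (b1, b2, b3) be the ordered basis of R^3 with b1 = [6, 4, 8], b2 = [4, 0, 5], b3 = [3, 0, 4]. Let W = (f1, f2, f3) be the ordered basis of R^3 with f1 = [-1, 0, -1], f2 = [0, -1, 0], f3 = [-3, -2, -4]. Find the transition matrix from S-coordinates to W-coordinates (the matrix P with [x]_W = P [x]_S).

[[0, -1, 0], [0, 2, 2], [-2, -1, -1]]

Take x = bj: its S-coordinates are the j-th standard unit vector, so P e_j — column j of P — equals [bj]_W.
b1 = 0·f1 + 0·f2 - 2f3, giving column 1 = [0, 0, -2]; repeating for each j gives P = [[0, -1, 0], [0, 2, 2], [-2, -1, -1]].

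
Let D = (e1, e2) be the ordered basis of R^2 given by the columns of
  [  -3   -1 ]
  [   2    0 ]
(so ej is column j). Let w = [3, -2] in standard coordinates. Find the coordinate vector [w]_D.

[-1, 0]

[w]_D is the unique c with M c = w, where M has columns e1, e2.
System: -3c_1 - c_2 = 3, 2c_1 + 0c_2 = -2; solving gives c_1 = -1, c_2 = 0.
Check: -e1 + 0·e2 = [3, -2].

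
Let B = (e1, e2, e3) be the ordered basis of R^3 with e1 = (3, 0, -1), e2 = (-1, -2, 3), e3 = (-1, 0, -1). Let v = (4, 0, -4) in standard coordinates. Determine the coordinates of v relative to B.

Write v = c_1 e1 + ... + c_3 e3 and solve for the c_i.
Row-reducing the augmented matrix [M | v] gives c = (2, 0, 2).
Check: 2e1 + 0·e2 + 2e3 = (4, 0, -4).

(2, 0, 2)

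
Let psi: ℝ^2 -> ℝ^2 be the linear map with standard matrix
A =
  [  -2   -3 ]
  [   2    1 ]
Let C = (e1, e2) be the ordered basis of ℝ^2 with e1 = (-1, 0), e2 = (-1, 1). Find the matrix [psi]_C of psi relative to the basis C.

[[0, 2], [-2, -1]]

The j-th column of [psi]_C is [psi(ej)]_C.
psi(e1) = A e1 = (2, -2) = 0·e1 - 2e2, so column 1 is (0, -2).
Repeating for e2 and assembling the columns gives [[0, 2], [-2, -1]].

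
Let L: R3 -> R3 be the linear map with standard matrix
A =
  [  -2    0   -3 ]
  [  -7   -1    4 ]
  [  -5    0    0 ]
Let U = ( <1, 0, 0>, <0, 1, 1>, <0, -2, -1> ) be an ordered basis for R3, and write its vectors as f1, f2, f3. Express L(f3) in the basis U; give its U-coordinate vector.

<3, 2, 2>

Column 3 of [L]_U is the U-coordinate vector of L(f3).
In standard coordinates L(f3) = A f3 = <3, -2, 0>.
Converting to U: <3, -2, 0> = 3f1 + 2f2 + 2f3, so the coordinate vector is <3, 2, 2>.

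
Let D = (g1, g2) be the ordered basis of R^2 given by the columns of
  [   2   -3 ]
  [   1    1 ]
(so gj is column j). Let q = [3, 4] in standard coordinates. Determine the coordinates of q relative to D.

[3, 1]

[q]_D is the unique c with M c = q, where M has columns g1, g2.
System: 2c_1 - 3c_2 = 3, c_1 + c_2 = 4; solving gives c_1 = 3, c_2 = 1.
Check: 3g1 + g2 = [3, 4].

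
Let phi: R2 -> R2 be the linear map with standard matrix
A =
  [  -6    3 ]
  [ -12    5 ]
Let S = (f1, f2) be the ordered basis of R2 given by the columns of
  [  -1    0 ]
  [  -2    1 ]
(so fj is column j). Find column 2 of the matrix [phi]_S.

Column 2 of [phi]_S is the S-coordinate vector of phi(f2).
In standard coordinates phi(f2) = A f2 = [3, 5].
Converting to S: [3, 5] = -3f1 - f2, so the coordinate vector is [-3, -1].

[-3, -1]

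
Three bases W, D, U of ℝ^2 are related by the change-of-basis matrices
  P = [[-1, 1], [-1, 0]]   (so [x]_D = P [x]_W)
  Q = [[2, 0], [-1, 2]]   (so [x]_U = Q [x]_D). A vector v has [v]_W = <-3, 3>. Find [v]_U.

<12, 0>

Apply P to get D-coordinates <6, 3>, then Q to get U-coordinates.
The result is [v]_U = <12, 0>.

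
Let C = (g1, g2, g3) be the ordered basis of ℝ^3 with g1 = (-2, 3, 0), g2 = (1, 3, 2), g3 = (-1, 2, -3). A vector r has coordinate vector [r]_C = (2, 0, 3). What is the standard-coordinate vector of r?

(-7, 12, -9)

r = M [r]_C, where M has columns g1, ..., g3.
Carrying out the matrix-vector product, r = (-7, 12, -9).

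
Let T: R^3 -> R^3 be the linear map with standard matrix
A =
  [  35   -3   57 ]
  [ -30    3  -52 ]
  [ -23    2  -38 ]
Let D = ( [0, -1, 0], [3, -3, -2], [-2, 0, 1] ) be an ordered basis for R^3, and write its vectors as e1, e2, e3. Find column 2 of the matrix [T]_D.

[1, -2, -3]

Column 2 of [T]_D is the D-coordinate vector of T(e2).
In standard coordinates T(e2) = A e2 = [0, 5, 1].
Converting to D: [0, 5, 1] = e1 - 2e2 - 3e3, so the coordinate vector is [1, -2, -3].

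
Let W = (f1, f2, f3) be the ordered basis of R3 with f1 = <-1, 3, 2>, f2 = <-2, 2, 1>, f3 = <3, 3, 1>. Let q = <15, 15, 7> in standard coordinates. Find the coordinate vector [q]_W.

<3, -3, 4>

We seek scalars with c_1 f1 + ... + c_3 f3 = q; equivalently solve M c = q where the columns of M are f1, ..., f3.
Solving this 3x3 system gives c = (3, -3, 4).
Check: 3f1 - 3f2 + 4f3 = <15, 15, 7>.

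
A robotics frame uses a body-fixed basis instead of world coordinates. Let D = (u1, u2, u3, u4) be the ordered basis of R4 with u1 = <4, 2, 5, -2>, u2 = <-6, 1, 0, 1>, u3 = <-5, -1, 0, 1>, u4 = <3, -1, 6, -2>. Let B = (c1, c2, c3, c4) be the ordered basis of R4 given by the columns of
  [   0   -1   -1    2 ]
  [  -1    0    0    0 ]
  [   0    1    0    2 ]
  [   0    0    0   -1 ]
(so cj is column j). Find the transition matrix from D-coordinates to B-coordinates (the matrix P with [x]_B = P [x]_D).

[[-2, -1, 1, 1], [1, 2, 2, 2], [-1, 2, 1, -1], [2, -1, -1, 2]]

Column j of P is [uj]_B, since P maps D-coordinates to B-coordinates.
Expressing u1 in B: u1 = -2c1 + c2 - c3 + 2c4, so column 1 of P is <-2, 1, -1, 2>.
Doing the same for each uj gives P = [[-2, -1, 1, 1], [1, 2, 2, 2], [-1, 2, 1, -1], [2, -1, -1, 2]].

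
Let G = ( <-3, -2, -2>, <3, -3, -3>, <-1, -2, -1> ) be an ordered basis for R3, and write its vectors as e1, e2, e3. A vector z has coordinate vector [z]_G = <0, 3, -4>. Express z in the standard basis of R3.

<13, -1, -5>

z = M [z]_G, where M has columns e1, ..., e3.
Carrying out the matrix-vector product, z = <13, -1, -5>.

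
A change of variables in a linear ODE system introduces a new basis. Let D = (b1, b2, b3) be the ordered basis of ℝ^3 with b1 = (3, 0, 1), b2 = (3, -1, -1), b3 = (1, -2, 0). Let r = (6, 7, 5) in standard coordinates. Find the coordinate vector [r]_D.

(4, -1, -3)

We seek scalars with c_1 b1 + ... + c_3 b3 = r; equivalently solve M c = r where the columns of M are b1, ..., b3.
Gaussian elimination on [M | r] yields c = (4, -1, -3).
Check: 4b1 - b2 - 3b3 = (6, 7, 5).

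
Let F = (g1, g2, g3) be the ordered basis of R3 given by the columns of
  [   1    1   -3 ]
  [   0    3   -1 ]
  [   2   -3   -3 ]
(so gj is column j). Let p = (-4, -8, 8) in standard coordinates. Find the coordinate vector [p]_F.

(4, -2, 2)

We seek scalars with c_1 g1 + ... + c_3 g3 = p; equivalently solve M c = p where the columns of M are g1, ..., g3.
Row-reducing the augmented matrix [M | p] gives c = (4, -2, 2).
Check: 4g1 - 2g2 + 2g3 = (-4, -8, 8).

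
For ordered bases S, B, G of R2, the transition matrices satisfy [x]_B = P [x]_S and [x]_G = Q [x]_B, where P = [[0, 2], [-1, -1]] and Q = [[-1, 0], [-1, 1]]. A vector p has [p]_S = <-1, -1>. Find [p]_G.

<2, 4>

Composing the changes, [p]_G = Q P [p]_S.
Q P = [[0, -2], [-1, -3]]; applying this to <-1, -1> gives <2, 4>.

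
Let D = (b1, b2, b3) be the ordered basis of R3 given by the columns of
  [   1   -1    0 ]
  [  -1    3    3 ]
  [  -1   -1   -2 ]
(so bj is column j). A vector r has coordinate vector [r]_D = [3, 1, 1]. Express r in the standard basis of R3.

[2, 3, -6]

r = M [r]_D, where M has columns b1, ..., b3.
Carrying out the matrix-vector product, r = [2, 3, -6].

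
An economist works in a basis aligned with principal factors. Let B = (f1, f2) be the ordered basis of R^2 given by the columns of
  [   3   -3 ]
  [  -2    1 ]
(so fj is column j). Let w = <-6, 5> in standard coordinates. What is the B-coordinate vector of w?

<-3, -1>

Write w = c_1 f1 + c_2 f2 and solve for the c_i.
System: 3c_1 - 3c_2 = -6, -2c_1 + c_2 = 5; solving gives c_1 = -3, c_2 = -1.
Check: -3f1 - f2 = <-6, 5>.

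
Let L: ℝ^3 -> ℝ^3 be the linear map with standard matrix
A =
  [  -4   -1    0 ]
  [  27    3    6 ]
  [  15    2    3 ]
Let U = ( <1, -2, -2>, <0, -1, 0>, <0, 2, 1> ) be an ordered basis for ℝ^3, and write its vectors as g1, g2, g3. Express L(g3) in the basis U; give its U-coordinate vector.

<-2, -2, 3>

Compute L(g3) = A g3 = <-2, 12, 7> in standard coordinates.
Then write this in U-coordinates: solve for y in y_1 g1 + ... + y_3 g3 = <-2, 12, 7>.
This gives y = <-2, -2, 3>, which is column 3 of [L]_U.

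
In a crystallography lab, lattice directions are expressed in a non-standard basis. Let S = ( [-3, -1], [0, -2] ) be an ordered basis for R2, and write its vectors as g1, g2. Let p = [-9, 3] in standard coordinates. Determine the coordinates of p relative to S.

[p]_S is the unique c with M c = p, where M has columns g1, g2.
System: -3c_1 + 0c_2 = -9, -c_1 - 2c_2 = 3; solving gives c_1 = 3, c_2 = -3.
Check: 3g1 - 3g2 = [-9, 3].

[3, -3]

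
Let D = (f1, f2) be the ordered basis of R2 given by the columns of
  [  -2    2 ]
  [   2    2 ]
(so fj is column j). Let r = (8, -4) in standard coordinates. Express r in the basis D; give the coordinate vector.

We seek scalars with c_1 f1 + c_2 f2 = r; equivalently solve M c = r where the columns of M are f1, f2.
System: -2c_1 + 2c_2 = 8, 2c_1 + 2c_2 = -4; solving gives c_1 = -3, c_2 = 1.
Check: -3f1 + f2 = (8, -4).

(-3, 1)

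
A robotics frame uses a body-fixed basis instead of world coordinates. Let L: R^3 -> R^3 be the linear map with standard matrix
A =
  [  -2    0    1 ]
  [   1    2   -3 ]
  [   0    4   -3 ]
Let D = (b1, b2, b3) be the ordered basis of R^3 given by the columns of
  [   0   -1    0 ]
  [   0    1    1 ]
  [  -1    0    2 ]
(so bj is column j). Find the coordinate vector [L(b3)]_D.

<-2, -2, -2>

Compute L(b3) = A b3 = <2, -4, -2> in standard coordinates.
Then write this in D-coordinates: solve for y in y_1 b1 + ... + y_3 b3 = <2, -4, -2>.
This gives y = <-2, -2, -2>, which is column 3 of [L]_D.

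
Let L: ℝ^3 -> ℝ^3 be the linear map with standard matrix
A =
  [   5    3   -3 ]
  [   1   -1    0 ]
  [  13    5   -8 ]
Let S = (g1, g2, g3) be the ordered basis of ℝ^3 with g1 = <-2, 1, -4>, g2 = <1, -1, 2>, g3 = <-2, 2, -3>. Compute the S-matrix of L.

The j-th column of [L]_S is [L(gj)]_S.
L(g1) = A g1 = <5, -3, 11> = -2g1 + 3g2 + g3, so column 1 is <-2, 3, 1>.
Repeating for g2, g3 and assembling the columns gives [[-2, 2, -1], [3, 0, -1], [1, 0, -2]].

[[-2, 2, -1], [3, 0, -1], [1, 0, -2]]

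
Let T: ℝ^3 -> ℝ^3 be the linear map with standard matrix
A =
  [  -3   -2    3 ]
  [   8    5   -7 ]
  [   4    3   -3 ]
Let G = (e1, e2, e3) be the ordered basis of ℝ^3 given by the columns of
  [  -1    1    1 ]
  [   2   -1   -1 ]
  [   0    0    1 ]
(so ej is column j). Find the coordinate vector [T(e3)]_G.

[-2, 2, -2]

Compute T(e3) = A e3 = [2, -4, -2] in standard coordinates.
Then write this in G-coordinates: solve for y in y_1 e1 + ... + y_3 e3 = [2, -4, -2].
This gives y = [-2, 2, -2], which is column 3 of [T]_G.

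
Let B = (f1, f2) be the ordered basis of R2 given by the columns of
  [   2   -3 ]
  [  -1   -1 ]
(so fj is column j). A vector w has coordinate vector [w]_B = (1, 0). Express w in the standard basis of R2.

By definition w = f1 + 0·f2.
Summing componentwise gives (2, -1).

(2, -1)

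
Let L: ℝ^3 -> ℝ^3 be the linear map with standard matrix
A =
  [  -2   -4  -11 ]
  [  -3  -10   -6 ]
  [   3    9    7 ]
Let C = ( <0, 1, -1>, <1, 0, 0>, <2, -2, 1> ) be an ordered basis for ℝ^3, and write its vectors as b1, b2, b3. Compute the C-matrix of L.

Let P have columns b1, ..., b3. Then [L]_C = P^(-1) A P.
Here det P = 1, so P^(-1) is integer; computing A P first and then P^(-1)(A P) gives [[0, -3, 2], [3, -2, -1], [2, 0, -3]].

[[0, -3, 2], [3, -2, -1], [2, 0, -3]]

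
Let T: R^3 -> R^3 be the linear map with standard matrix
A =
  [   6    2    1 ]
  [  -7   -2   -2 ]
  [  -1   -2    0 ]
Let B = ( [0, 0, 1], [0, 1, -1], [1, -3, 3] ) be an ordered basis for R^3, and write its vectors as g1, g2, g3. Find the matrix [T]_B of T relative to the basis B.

[[-2, -2, -2], [1, 3, 2], [1, 1, 3]]

With P the matrix whose columns are g1, ..., g3, [T]_B = P^(-1) A P.
Column by column: T(g1) = A g1 = [1, -2, 0]; its B-coordinates [-2, 1, 1] give column 1.
Continuing for each basis vector yields [T]_B = [[-2, -2, -2], [1, 3, 2], [1, 1, 3]].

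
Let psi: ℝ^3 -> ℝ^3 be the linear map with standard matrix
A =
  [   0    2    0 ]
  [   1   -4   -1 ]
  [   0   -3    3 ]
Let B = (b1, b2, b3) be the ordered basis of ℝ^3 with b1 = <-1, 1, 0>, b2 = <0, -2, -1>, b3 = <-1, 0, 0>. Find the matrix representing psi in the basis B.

[[1, 3, -1], [3, -3, 0], [-3, 1, 1]]

Let P have columns b1, ..., b3. Then [psi]_B = P^(-1) A P.
Here det P = 1, so P^(-1) is integer; computing A P first and then P^(-1)(A P) gives [[1, 3, -1], [3, -3, 0], [-3, 1, 1]].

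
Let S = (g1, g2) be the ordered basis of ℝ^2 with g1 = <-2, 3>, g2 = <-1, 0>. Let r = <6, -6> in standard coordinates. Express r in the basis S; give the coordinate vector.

<-2, -2>

We seek scalars with c_1 g1 + c_2 g2 = r; equivalently solve M c = r where the columns of M are g1, g2.
System: -2c_1 - c_2 = 6, 3c_1 + 0c_2 = -6; solving gives c_1 = -2, c_2 = -2.
Check: -2g1 - 2g2 = <6, -6>.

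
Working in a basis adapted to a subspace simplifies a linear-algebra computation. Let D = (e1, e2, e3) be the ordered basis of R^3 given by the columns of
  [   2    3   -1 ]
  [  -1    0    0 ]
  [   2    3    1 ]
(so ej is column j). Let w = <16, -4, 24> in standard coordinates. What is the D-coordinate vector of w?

[w]_D is the unique c with M c = w, where M has columns e1, ..., e3.
Row-reducing the augmented matrix [M | w] gives c = (4, 4, 4).
Check: 4e1 + 4e2 + 4e3 = <16, -4, 24>.

<4, 4, 4>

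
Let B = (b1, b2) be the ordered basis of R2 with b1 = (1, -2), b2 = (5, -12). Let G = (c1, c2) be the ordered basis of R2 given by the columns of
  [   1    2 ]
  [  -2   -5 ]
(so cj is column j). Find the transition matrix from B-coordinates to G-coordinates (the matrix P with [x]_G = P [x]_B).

Column j of P is [bj]_G, since P maps B-coordinates to G-coordinates.
Expressing b1 in G: b1 = c1 + 0·c2, so column 1 of P is (1, 0).
Doing the same for each bj gives P = [[1, 1], [0, 2]].

[[1, 1], [0, 2]]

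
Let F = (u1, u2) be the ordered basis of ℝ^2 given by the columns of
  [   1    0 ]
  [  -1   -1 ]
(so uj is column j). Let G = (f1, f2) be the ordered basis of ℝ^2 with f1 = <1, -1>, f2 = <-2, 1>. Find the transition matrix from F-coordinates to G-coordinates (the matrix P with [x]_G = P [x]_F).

[[1, 2], [0, 1]]

Let M have columns uj and N have columns fj. Then for every x, N [x]_G = x = M [x]_F, so P = N^(-1) M.
Since det N = -1, N^(-1) has integer entries; multiplying gives P = [[1, 2], [0, 1]].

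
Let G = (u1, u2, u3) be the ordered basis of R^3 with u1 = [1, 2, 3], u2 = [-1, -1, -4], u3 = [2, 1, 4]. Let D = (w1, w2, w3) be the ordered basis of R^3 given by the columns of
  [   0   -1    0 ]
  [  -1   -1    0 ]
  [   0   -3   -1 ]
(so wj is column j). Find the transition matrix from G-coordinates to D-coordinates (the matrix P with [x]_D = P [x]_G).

Let M have columns uj and N have columns wj. Then for every x, N [x]_D = x = M [x]_G, so P = N^(-1) M.
Since det N = 1, N^(-1) has integer entries; multiplying gives P = [[-1, 0, 1], [-1, 1, -2], [0, 1, 2]].

[[-1, 0, 1], [-1, 1, -2], [0, 1, 2]]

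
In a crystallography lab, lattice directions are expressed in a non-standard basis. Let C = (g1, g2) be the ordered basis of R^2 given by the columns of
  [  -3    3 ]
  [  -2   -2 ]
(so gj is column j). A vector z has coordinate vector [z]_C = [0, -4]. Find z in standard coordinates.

[-12, 8]

z = M [z]_C, where M has columns g1, g2.
Carrying out the matrix-vector product, z = [-12, 8].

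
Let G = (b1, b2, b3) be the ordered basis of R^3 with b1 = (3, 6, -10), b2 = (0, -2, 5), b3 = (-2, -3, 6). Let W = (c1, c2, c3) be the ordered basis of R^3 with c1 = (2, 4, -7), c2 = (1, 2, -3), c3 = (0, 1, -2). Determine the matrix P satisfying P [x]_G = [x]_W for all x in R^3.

Take x = bj: its G-coordinates are the j-th standard unit vector, so P e_j — column j of P — equals [bj]_W.
b1 = c1 + c2 + 0·c3, giving column 1 = (1, 1, 0); repeating for each j gives P = [[1, -1, -2], [1, 2, 2], [0, -2, 1]].

[[1, -1, -2], [1, 2, 2], [0, -2, 1]]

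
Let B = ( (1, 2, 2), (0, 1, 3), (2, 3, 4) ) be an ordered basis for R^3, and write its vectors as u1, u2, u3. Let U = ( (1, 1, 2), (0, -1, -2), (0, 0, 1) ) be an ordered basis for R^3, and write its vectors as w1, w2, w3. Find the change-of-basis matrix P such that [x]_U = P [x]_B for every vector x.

[[1, 0, 2], [-1, -1, -1], [-2, 1, -2]]

Take x = uj: its B-coordinates are the j-th standard unit vector, so P e_j — column j of P — equals [uj]_U.
u1 = w1 - w2 - 2w3, giving column 1 = (1, -1, -2); repeating for each j gives P = [[1, 0, 2], [-1, -1, -1], [-2, 1, -2]].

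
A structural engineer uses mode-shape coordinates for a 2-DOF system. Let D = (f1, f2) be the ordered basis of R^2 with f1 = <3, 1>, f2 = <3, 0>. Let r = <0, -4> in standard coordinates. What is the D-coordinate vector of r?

[r]_D is the unique c with M c = r, where M has columns f1, f2.
System: 3c_1 + 3c_2 = 0, c_1 + 0c_2 = -4; solving gives c_1 = -4, c_2 = 4.
Check: -4f1 + 4f2 = <0, -4>.

<-4, 4>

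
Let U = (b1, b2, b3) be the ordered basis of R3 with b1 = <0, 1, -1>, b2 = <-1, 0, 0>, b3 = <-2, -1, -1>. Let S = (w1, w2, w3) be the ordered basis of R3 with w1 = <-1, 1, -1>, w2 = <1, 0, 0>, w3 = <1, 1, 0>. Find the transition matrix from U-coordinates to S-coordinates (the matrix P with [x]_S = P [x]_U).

Let M have columns bj and N have columns wj. Then for every x, N [x]_S = x = M [x]_U, so P = N^(-1) M.
Since det N = -1, N^(-1) has integer entries; multiplying gives P = [[1, 0, 1], [1, -1, 1], [0, 0, -2]].

[[1, 0, 1], [1, -1, 1], [0, 0, -2]]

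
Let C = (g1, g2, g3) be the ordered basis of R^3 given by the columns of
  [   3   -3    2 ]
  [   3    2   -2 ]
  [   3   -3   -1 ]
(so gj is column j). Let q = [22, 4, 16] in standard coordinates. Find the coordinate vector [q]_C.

[4, -2, 2]

[q]_C is the unique c with M c = q, where M has columns g1, ..., g3.
Gaussian elimination on [M | q] yields c = (4, -2, 2).
Check: 4g1 - 2g2 + 2g3 = [22, 4, 16].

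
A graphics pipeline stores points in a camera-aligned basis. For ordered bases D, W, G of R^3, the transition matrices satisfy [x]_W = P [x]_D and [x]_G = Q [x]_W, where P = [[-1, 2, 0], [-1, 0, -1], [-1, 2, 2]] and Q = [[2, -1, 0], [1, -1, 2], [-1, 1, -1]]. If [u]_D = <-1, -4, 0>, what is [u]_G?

<-15, -22, 15>

Composing the changes, [u]_G = Q P [u]_D.
Q P = [[-1, 4, 1], [-2, 6, 5], [1, -4, -3]]; applying this to <-1, -4, 0> gives <-15, -22, 15>.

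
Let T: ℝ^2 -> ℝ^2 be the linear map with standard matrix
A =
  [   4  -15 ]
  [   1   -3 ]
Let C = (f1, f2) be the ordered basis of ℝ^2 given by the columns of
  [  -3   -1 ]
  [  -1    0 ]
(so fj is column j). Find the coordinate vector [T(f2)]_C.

Compute T(f2) = A f2 = [-4, -1] in standard coordinates.
Then write this in C-coordinates: solve for y in y_1 f1 + y_2 f2 = [-4, -1].
This gives y = [1, 1], which is column 2 of [T]_C.

[1, 1]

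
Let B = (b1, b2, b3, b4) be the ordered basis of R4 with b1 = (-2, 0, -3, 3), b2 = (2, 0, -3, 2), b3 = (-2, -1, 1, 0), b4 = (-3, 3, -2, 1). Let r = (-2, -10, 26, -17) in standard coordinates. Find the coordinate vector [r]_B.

Write r = c_1 b1 + ... + c_4 b4 and solve for the c_i.
Solving this 4x4 system gives c = (-3, -3, 4, -2).
Check: -3b1 - 3b2 + 4b3 - 2b4 = (-2, -10, 26, -17).

(-3, -3, 4, -2)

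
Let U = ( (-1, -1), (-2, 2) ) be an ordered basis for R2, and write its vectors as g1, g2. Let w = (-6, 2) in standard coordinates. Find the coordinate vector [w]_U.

Write w = c_1 g1 + c_2 g2 and solve for the c_i.
System: -c_1 - 2c_2 = -6, -c_1 + 2c_2 = 2; solving gives c_1 = 2, c_2 = 2.
Check: 2g1 + 2g2 = (-6, 2).

(2, 2)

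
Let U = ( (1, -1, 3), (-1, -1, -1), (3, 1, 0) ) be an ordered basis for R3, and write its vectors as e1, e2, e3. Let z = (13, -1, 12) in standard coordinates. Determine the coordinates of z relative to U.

(4, 0, 3)

[z]_U is the unique c with M c = z, where M has columns e1, ..., e3.
Gaussian elimination on [M | z] yields c = (4, 0, 3).
Check: 4e1 + 0·e2 + 3e3 = (13, -1, 12).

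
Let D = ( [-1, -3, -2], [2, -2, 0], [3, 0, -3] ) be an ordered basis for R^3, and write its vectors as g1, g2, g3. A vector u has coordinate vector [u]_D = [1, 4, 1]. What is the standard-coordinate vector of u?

u = M [u]_D, where M has columns g1, ..., g3.
Carrying out the matrix-vector product, u = [10, -11, -5].

[10, -11, -5]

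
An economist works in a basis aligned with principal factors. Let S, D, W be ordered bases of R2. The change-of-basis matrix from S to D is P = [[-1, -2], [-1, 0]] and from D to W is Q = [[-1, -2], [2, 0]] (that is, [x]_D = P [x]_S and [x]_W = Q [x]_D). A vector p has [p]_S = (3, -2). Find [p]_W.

(5, 2)

Apply P to get D-coordinates (1, -3), then Q to get W-coordinates.
The result is [p]_W = (5, 2).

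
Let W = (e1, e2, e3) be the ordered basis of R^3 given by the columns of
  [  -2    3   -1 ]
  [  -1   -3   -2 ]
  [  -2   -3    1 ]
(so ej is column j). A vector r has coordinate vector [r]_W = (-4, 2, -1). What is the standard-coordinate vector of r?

By definition r = -4e1 + 2e2 - e3.
Summing componentwise gives (15, 0, 1).

(15, 0, 1)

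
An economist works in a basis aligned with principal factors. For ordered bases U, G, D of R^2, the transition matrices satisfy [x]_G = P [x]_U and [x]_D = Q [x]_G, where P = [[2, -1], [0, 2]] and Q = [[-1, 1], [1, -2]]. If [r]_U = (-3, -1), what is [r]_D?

Apply P to get G-coordinates (-5, -2), then Q to get D-coordinates.
The result is [r]_D = (3, -1).

(3, -1)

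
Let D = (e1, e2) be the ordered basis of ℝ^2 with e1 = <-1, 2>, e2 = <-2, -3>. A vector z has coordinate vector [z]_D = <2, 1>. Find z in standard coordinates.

<-4, 1>

z = M [z]_D, where M has columns e1, e2.
Carrying out the matrix-vector product, z = <-4, 1>.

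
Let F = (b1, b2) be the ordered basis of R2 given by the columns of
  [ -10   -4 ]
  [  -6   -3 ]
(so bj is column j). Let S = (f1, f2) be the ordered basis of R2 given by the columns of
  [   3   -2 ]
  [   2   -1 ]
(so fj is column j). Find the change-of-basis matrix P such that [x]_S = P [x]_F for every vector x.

[[-2, -2], [2, -1]]

Take x = bj: its F-coordinates are the j-th standard unit vector, so P e_j — column j of P — equals [bj]_S.
b1 = -2f1 + 2f2, giving column 1 = (-2, 2); repeating for each j gives P = [[-2, -2], [2, -1]].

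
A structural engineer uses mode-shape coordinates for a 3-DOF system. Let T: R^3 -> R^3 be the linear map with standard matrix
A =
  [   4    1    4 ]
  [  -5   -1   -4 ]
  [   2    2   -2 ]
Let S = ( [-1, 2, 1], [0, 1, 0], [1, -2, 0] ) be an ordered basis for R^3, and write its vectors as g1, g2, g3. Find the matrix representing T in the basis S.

Let P have columns g1, ..., g3. Then [T]_S = P^(-1) A P.
Here det P = -1, so P^(-1) is integer; computing A P first and then P^(-1)(A P) gives [[0, 2, -2], [3, 1, 1], [2, 3, 0]].

[[0, 2, -2], [3, 1, 1], [2, 3, 0]]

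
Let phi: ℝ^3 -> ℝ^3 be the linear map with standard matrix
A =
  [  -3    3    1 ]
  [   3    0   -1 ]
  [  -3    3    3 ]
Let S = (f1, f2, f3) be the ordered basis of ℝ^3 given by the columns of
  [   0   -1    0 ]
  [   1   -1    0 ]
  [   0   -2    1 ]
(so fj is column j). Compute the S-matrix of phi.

Let P have columns f1, ..., f3. Then [phi]_S = P^(-1) A P.
Here det P = 1, so P^(-1) is integer; computing A P first and then P^(-1)(A P) gives [[-3, 1, -2], [-3, 2, -1], [-3, -2, 1]].

[[-3, 1, -2], [-3, 2, -1], [-3, -2, 1]]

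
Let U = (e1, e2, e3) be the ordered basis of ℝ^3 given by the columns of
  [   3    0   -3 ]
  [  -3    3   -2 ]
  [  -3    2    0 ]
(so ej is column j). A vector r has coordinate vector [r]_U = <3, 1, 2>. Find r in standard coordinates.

r = M [r]_U, where M has columns e1, ..., e3.
Carrying out the matrix-vector product, r = <3, -10, -7>.

<3, -10, -7>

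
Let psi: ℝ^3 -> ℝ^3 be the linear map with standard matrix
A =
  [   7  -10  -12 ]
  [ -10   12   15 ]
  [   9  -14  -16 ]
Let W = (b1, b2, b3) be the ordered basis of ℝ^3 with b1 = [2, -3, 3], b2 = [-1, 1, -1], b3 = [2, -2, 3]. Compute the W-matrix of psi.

[[3, -2, 1], [0, 1, 2], [1, 0, -1]]

The j-th column of [psi]_W is [psi(bj)]_W.
psi(b1) = A b1 = [8, -11, 12] = 3b1 + 0·b2 + b3, so column 1 is [3, 0, 1].
Repeating for b2, b3 and assembling the columns gives [[3, -2, 1], [0, 1, 2], [1, 0, -1]].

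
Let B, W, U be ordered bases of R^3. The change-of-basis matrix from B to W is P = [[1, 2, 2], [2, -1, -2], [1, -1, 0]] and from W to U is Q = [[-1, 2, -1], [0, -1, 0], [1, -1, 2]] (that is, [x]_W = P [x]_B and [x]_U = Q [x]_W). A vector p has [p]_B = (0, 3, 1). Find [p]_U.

(-15, 5, 7)

Composing the changes, [p]_U = Q P [p]_B.
Q P = [[2, -3, -6], [-2, 1, 2], [1, 1, 4]]; applying this to (0, 3, 1) gives (-15, 5, 7).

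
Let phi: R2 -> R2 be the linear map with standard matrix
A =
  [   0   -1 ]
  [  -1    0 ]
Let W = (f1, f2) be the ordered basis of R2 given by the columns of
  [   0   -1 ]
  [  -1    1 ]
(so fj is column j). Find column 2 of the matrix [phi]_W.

Compute phi(f2) = A f2 = [-1, 1] in standard coordinates.
Then write this in W-coordinates: solve for y in y_1 f1 + y_2 f2 = [-1, 1].
This gives y = [0, 1], which is column 2 of [phi]_W.

[0, 1]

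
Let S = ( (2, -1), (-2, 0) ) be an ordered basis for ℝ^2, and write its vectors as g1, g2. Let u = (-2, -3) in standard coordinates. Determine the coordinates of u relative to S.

(3, 4)

Write u = c_1 g1 + c_2 g2 and solve for the c_i.
System: 2c_1 - 2c_2 = -2, -c_1 + 0c_2 = -3; solving gives c_1 = 3, c_2 = 4.
Check: 3g1 + 4g2 = (-2, -3).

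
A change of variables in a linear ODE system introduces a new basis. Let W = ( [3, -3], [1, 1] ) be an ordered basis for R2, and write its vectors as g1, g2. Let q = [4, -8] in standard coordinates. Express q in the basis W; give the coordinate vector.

Write q = c_1 g1 + c_2 g2 and solve for the c_i.
System: 3c_1 + c_2 = 4, -3c_1 + c_2 = -8; solving gives c_1 = 2, c_2 = -2.
Check: 2g1 - 2g2 = [4, -8].

[2, -2]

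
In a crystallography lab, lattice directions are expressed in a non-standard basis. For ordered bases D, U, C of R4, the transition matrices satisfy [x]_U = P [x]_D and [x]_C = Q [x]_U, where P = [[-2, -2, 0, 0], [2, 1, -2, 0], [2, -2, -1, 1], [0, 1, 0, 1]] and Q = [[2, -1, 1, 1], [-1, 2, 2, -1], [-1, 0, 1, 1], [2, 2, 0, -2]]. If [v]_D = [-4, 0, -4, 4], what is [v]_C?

[20, -12, -4, 8]

Composing the changes, [v]_C = Q P [v]_D.
Q P = [[-4, -6, 1, 2], [10, -1, -6, 1], [4, 1, -1, 2], [0, -4, -4, -2]]; applying this to [-4, 0, -4, 4] gives [20, -12, -4, 8].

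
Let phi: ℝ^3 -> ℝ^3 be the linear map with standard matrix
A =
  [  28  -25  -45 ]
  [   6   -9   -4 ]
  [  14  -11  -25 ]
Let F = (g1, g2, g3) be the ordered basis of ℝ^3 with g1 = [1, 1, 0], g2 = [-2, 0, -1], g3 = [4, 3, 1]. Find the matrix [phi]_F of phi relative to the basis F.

[[-3, 1, 2], [-3, 0, -1], [0, -3, -3]]

With P the matrix whose columns are g1, ..., g3, [phi]_F = P^(-1) A P.
Column by column: phi(g1) = A g1 = [3, -3, 3]; its F-coordinates [-3, -3, 0] give column 1.
Continuing for each basis vector yields [phi]_F = [[-3, 1, 2], [-3, 0, -1], [0, -3, -3]].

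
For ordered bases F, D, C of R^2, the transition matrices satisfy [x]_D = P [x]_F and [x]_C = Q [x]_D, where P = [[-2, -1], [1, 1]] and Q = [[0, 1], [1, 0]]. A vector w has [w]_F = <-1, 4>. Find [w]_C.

<3, -2>

Apply P to get D-coordinates <-2, 3>, then Q to get C-coordinates.
The result is [w]_C = <3, -2>.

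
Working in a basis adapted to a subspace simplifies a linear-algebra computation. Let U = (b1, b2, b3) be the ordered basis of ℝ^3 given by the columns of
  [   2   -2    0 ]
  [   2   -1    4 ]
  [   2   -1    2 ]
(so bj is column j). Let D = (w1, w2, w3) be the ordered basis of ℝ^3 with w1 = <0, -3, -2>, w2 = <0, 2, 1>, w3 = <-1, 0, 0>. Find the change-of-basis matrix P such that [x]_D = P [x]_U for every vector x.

[[-2, 1, 0], [-2, 1, 2], [-2, 2, 0]]

Let M have columns bj and N have columns wj. Then for every x, N [x]_D = x = M [x]_U, so P = N^(-1) M.
Since det N = -1, N^(-1) has integer entries; multiplying gives P = [[-2, 1, 0], [-2, 1, 2], [-2, 2, 0]].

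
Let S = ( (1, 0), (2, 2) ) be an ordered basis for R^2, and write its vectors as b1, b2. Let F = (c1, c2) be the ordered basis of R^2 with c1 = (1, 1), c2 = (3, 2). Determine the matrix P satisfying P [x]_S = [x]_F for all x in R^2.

[[-2, 2], [1, 0]]

Take x = bj: its S-coordinates are the j-th standard unit vector, so P e_j — column j of P — equals [bj]_F.
b1 = -2c1 + c2, giving column 1 = (-2, 1); repeating for each j gives P = [[-2, 2], [1, 0]].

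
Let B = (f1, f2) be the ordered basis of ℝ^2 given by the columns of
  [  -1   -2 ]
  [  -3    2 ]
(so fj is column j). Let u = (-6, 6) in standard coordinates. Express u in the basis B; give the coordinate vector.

(0, 3)

We seek scalars with c_1 f1 + c_2 f2 = u; equivalently solve M c = u where the columns of M are f1, f2.
System: -c_1 - 2c_2 = -6, -3c_1 + 2c_2 = 6; solving gives c_1 = 0, c_2 = 3.
Check: 0·f1 + 3f2 = (-6, 6).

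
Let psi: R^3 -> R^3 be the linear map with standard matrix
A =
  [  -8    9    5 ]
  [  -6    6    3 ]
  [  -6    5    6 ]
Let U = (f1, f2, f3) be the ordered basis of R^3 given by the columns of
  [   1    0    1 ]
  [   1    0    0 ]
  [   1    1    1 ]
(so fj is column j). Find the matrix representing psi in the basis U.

The j-th column of [psi]_U is [psi(fj)]_U.
psi(f1) = A f1 = [6, 3, 5] = 3f1 - f2 + 3f3, so column 1 is [3, -1, 3].
Repeating for f2, f3 and assembling the columns gives [[3, 3, -3], [-1, 1, 3], [3, 2, 0]].

[[3, 3, -3], [-1, 1, 3], [3, 2, 0]]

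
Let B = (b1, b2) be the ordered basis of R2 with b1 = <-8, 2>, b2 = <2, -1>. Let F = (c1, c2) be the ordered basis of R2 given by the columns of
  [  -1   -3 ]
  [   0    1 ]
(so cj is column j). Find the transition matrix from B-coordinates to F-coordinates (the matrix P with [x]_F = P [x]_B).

Column j of P is [bj]_F, since P maps B-coordinates to F-coordinates.
Expressing b1 in F: b1 = 2c1 + 2c2, so column 1 of P is <2, 2>.
Doing the same for each bj gives P = [[2, 1], [2, -1]].

[[2, 1], [2, -1]]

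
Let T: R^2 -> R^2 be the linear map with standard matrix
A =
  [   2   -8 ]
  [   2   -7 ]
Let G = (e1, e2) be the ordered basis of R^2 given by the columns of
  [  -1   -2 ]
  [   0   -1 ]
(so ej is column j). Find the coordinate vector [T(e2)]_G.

Column 2 of [T]_G is the G-coordinate vector of T(e2).
In standard coordinates T(e2) = A e2 = <4, 3>.
Converting to G: <4, 3> = 2e1 - 3e2, so the coordinate vector is <2, -3>.

<2, -3>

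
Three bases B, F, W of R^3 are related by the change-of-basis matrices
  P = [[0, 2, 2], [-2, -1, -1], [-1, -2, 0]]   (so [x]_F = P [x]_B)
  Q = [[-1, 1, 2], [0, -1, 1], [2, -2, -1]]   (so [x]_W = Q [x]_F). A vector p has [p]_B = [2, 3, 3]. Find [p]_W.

[-38, 2, 52]

First [p]_F = P [p]_B = [12, -10, -8].
Then [p]_W = Q [p]_F = [-38, 2, 52].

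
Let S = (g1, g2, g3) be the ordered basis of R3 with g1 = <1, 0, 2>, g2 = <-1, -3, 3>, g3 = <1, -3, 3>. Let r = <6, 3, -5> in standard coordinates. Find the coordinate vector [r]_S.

<-1, -4, 3>

[r]_S is the unique c with M c = r, where M has columns g1, ..., g3.
Gaussian elimination on [M | r] yields c = (-1, -4, 3).
Check: -g1 - 4g2 + 3g3 = <6, 3, -5>.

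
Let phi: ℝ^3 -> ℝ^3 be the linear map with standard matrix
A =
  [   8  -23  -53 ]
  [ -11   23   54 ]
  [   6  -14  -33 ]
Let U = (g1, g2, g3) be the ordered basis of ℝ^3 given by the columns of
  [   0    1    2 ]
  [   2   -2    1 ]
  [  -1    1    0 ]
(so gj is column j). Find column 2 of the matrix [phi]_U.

Compute phi(g2) = A g2 = (1, -3, 1) in standard coordinates.
Then write this in U-coordinates: solve for y in y_1 g1 + ... + y_3 g3 = (1, -3, 1).
This gives y = (2, 3, -1), which is column 2 of [phi]_U.

(2, 3, -1)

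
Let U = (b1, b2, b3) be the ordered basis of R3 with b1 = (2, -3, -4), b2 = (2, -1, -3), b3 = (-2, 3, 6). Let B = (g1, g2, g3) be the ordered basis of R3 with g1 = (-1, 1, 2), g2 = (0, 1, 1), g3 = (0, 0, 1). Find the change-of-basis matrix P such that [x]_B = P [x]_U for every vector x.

Take x = bj: its U-coordinates are the j-th standard unit vector, so P e_j — column j of P — equals [bj]_B.
b1 = -2g1 - g2 + g3, giving column 1 = (-2, -1, 1); repeating for each j gives P = [[-2, -2, 2], [-1, 1, 1], [1, 0, 1]].

[[-2, -2, 2], [-1, 1, 1], [1, 0, 1]]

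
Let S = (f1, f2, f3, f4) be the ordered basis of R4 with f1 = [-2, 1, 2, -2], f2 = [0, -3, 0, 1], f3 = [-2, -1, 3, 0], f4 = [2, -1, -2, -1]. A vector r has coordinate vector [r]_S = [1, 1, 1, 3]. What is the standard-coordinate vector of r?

By definition r = f1 + f2 + f3 + 3f4.
Summing componentwise gives [2, -6, -1, -4].

[2, -6, -1, -4]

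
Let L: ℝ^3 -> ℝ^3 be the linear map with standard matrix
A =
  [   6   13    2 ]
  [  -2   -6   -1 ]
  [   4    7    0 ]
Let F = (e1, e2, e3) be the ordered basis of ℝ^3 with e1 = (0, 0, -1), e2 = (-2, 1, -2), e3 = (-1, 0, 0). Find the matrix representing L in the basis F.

[[-2, 1, 0], [1, 0, 2], [0, 3, 2]]

Let P have columns e1, ..., e3. Then [L]_F = P^(-1) A P.
Here det P = -1, so P^(-1) is integer; computing A P first and then P^(-1)(A P) gives [[-2, 1, 0], [1, 0, 2], [0, 3, 2]].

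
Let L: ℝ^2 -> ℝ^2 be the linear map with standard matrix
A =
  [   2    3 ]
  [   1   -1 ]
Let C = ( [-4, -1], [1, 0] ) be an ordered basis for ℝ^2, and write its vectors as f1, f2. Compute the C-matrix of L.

[[3, -1], [1, -2]]

The j-th column of [L]_C is [L(fj)]_C.
L(f1) = A f1 = [-11, -3] = 3f1 + f2, so column 1 is [3, 1].
Repeating for f2 and assembling the columns gives [[3, -1], [1, -2]].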